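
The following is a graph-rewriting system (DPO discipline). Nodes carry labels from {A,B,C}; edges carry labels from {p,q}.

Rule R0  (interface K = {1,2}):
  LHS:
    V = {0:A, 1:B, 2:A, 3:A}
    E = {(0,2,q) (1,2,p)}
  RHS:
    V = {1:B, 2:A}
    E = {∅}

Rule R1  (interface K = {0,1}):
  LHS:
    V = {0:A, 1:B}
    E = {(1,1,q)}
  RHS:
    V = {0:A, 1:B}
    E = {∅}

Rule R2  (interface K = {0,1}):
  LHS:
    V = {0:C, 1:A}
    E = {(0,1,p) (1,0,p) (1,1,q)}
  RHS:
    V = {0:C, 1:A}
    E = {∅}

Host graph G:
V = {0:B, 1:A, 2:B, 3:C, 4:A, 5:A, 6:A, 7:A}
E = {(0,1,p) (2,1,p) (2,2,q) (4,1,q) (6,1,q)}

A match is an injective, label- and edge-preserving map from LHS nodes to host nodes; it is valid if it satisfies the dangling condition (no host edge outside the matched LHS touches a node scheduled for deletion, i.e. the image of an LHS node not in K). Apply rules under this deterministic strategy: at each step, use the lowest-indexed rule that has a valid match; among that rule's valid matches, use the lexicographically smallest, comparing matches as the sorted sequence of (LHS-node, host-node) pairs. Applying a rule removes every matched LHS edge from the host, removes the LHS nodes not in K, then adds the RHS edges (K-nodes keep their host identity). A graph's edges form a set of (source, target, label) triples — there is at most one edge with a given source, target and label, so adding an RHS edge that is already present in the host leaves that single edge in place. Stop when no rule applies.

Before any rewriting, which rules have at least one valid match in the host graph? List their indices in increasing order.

R0: 8 valid matches — {0↦4, 1↦0, 2↦1, 3↦5}, {0↦4, 1↦0, 2↦1, 3↦7}, {0↦4, 1↦2, 2↦1, 3↦5} (+5 more)
R1: 5 valid matches — {0↦1, 1↦2}, {0↦4, 1↦2}, {0↦5, 1↦2} (+2 more)
R2: no valid match — LHS pattern not found

Answer: [R0,R1]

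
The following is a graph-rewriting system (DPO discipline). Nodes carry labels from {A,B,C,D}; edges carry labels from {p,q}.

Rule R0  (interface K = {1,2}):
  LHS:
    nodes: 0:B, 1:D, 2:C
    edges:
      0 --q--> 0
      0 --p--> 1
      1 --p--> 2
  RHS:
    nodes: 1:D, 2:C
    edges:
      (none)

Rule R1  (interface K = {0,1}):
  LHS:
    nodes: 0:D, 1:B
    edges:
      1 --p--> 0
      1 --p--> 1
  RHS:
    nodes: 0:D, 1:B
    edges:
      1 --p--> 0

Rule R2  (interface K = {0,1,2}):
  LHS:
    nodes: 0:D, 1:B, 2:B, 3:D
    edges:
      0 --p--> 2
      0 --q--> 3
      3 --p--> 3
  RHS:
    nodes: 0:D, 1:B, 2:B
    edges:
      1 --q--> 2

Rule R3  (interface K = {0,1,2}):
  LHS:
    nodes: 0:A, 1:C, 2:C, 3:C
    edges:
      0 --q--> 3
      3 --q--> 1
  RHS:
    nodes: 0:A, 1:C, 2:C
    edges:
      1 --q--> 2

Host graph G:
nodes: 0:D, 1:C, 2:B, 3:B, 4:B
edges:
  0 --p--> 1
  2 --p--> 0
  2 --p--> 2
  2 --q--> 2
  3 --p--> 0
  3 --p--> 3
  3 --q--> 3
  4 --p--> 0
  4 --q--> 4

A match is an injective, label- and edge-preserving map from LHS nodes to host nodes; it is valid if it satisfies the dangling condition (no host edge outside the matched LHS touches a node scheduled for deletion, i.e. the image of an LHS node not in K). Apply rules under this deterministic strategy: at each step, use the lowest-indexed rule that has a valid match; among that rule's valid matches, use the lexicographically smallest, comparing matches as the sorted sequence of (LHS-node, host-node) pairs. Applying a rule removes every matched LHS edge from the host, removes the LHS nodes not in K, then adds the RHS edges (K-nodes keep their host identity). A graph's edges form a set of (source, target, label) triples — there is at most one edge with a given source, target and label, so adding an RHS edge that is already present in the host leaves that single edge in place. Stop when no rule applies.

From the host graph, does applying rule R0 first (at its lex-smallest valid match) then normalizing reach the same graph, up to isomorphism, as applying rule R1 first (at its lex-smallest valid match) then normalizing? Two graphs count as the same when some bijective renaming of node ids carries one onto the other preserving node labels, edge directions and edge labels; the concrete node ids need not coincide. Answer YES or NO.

branch R0-first: apply at {0↦4, 1↦0, 2↦1} → |E|=6, then 2 more step(s) → NF |V|=4 |E|=4 V={0:D, 1:C, 2:B, 3:B} E=2-p->0 2-q->2 3-p->0 3-q->3
branch R1-first: apply at {0↦0, 1↦2} → |E|=8, then 2 more step(s) → NF |V|=4 |E|=4 V={0:D, 1:C, 3:B, 4:B} E=3-p->0 3-q->3 4-p->0 4-q->4
graphs isomorphic (equal up to label-preserving node renaming)

Answer: YES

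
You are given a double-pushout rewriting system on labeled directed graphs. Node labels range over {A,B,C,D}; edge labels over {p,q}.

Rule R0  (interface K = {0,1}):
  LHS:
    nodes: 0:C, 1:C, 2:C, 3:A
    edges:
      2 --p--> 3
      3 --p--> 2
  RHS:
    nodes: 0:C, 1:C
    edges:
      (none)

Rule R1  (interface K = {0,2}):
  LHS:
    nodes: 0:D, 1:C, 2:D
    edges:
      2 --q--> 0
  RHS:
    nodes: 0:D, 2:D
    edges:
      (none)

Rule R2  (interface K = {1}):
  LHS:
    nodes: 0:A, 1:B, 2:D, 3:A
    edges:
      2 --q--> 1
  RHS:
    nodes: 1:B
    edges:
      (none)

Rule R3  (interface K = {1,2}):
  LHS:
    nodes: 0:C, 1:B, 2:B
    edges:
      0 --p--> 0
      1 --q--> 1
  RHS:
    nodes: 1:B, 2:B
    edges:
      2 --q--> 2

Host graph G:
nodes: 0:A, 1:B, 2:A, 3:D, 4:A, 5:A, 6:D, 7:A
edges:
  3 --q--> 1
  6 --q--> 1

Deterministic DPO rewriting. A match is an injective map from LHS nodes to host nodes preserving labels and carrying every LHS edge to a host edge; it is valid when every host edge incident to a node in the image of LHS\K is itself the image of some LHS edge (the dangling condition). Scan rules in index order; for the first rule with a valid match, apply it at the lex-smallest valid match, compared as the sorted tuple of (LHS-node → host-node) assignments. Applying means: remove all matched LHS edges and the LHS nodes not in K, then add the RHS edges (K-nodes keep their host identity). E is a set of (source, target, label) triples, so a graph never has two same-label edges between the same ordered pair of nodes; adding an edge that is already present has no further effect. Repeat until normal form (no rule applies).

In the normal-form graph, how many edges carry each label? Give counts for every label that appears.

start.  V:8 E:2  edges: 3-q->1 6-q->1
1. fire R2 via {0↦0, 1↦1, 2↦3, 3↦2}  →  V:5 E:1  edges: 6-q->1
2. fire R2 via {0↦4, 1↦1, 2↦6, 3↦5}  →  V:2 E:0  edges: ∅
halt: no rule applies after step 2
NF edges: []

Answer: (no edges)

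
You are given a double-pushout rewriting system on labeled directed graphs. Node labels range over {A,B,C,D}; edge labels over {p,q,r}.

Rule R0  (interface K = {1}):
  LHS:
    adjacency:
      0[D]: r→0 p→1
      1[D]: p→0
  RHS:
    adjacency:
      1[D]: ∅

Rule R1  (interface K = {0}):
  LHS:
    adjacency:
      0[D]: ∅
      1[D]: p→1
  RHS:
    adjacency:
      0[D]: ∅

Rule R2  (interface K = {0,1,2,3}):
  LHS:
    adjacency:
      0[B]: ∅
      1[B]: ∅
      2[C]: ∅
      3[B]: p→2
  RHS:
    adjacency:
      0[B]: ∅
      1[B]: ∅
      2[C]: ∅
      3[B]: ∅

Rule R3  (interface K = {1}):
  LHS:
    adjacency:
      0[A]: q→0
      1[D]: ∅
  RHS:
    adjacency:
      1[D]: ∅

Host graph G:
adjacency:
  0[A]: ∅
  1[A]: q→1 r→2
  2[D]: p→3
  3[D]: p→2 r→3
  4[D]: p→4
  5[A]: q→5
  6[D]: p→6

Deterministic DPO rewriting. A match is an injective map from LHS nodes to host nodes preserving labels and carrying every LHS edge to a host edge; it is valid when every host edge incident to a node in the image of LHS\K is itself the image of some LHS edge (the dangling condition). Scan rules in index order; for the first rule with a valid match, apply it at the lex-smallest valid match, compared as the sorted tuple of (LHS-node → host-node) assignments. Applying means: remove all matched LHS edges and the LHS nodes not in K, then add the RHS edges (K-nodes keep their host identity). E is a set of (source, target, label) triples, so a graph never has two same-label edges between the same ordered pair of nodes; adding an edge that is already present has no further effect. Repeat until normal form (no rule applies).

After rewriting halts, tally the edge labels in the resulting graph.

Answer: q:1 r:1

Steps:
initial: |V|=7 |E|=8  E = 1-q->1 1-r->2 2-p->3 3-p->2 3-r->3 4-p->4 5-q->5 6-p->6
step 1: apply R0 at {0↦3, 1↦2}  → |V|=6 |E|=5  E = 1-q->1 1-r->2 4-p->4 5-q->5 6-p->6
step 2: apply R1 at {0↦2, 1↦4}  → |V|=5 |E|=4  E = 1-q->1 1-r->2 5-q->5 6-p->6
step 3: apply R1 at {0↦2, 1↦6}  → |V|=4 |E|=3  E = 1-q->1 1-r->2 5-q->5
step 4: apply R3 at {0↦5, 1↦2}  → |V|=3 |E|=2  E = 1-q->1 1-r->2
normal form: no rule applies after step 4
NF edges: [(1, 1, 'q'), (1, 2, 'r')]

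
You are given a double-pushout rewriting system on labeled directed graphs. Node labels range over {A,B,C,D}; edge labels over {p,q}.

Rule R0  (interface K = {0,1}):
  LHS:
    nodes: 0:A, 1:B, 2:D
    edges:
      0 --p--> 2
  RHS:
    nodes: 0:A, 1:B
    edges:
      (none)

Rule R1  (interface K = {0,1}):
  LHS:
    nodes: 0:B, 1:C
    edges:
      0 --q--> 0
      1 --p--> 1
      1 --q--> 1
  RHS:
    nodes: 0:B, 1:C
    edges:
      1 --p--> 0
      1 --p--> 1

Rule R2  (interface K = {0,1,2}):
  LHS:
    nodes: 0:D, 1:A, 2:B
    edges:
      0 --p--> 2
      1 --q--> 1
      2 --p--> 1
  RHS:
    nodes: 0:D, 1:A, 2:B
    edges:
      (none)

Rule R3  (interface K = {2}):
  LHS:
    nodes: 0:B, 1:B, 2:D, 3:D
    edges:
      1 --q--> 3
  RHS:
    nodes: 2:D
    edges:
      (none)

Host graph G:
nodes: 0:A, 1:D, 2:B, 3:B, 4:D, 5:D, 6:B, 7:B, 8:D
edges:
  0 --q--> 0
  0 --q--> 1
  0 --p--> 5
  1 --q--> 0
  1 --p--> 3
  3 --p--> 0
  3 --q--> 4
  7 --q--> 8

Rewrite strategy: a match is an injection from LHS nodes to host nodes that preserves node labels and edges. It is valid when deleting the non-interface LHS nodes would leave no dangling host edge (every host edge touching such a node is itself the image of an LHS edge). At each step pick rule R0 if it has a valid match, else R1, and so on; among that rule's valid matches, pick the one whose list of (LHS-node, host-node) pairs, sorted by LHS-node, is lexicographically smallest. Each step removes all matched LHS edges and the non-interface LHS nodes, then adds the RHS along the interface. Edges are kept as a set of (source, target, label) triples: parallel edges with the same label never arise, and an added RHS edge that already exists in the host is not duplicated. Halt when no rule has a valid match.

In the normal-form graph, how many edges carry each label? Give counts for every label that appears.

Answer: q:2

Rewrite trace:
start.  V:9 E:8  edges: 0-q->0 0-q->1 0-p->5 1-q->0 1-p->3 3-p->0 3-q->4 7-q->8
1. fire R0 via {0↦0, 1↦2, 2↦5}  →  V:8 E:7  edges: 0-q->0 0-q->1 1-q->0 1-p->3 3-p->0 3-q->4 7-q->8
2. fire R2 via {0↦1, 1↦0, 2↦3}  →  V:8 E:4  edges: 0-q->1 1-q->0 3-q->4 7-q->8
3. fire R3 via {0↦2, 1↦3, 2↦1, 3↦4}  →  V:5 E:3  edges: 0-q->1 1-q->0 7-q->8
4. fire R3 via {0↦6, 1↦7, 2↦1, 3↦8}  →  V:2 E:2  edges: 0-q->1 1-q->0
normal form: no rule applies after step 4
NF edges: [(0, 1, 'q'), (1, 0, 'q')]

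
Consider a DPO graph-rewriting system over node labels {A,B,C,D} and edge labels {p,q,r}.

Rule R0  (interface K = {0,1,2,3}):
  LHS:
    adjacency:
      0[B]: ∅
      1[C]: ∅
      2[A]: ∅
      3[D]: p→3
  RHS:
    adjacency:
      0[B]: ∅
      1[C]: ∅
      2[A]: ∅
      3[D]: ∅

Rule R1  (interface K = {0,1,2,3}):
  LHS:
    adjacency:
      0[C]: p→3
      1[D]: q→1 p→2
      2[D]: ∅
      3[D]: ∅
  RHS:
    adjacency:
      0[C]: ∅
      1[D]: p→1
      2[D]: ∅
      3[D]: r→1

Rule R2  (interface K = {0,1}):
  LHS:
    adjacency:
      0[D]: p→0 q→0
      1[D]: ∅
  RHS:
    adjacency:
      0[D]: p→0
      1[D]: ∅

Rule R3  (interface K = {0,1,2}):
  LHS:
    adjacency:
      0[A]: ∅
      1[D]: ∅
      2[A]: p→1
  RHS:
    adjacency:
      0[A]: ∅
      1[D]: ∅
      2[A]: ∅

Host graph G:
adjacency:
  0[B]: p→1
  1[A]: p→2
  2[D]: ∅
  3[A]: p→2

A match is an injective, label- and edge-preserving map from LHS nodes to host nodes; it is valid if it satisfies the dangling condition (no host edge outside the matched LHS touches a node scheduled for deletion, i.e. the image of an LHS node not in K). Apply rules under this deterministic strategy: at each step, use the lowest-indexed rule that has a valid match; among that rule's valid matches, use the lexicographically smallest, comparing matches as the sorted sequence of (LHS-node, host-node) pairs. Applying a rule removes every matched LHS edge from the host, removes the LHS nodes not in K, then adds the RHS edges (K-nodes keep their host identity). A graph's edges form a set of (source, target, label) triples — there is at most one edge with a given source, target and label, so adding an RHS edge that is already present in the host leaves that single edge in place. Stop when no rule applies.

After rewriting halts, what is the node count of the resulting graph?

Answer: 4

Rewrite trace:
initial: |V|=4 |E|=3  E = 0-p->1 1-p->2 3-p->2
step 1: apply R3 at {0↦1, 1↦2, 2↦3}  → |V|=4 |E|=2  E = 0-p->1 1-p->2
step 2: apply R3 at {0↦3, 1↦2, 2↦1}  → |V|=4 |E|=1  E = 0-p->1
normal form: no rule applies after step 2
NF nodes: {0:B, 1:A, 2:D, 3:A}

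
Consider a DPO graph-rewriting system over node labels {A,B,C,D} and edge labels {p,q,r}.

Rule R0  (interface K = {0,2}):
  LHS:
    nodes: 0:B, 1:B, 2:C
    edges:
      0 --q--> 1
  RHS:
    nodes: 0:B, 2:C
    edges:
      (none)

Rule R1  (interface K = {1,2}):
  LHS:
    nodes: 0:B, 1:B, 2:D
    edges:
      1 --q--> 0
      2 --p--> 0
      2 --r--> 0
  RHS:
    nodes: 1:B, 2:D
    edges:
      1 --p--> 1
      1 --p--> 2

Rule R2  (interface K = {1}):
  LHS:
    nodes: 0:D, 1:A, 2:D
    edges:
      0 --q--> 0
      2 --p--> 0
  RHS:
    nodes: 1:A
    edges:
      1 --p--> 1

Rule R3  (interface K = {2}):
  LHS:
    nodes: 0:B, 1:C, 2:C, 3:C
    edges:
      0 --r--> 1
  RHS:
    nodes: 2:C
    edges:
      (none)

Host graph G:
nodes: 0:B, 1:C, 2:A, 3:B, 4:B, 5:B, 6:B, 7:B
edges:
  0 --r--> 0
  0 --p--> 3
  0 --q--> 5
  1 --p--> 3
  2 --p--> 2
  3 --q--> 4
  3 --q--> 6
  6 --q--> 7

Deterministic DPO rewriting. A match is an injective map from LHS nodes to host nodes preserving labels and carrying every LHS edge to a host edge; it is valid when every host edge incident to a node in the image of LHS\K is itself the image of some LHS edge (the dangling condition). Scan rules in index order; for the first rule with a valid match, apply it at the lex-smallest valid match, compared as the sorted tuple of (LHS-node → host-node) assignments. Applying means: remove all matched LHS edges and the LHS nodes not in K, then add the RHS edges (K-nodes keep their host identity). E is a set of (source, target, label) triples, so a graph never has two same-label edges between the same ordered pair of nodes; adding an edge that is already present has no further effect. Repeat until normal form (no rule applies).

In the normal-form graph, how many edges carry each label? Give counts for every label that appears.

[0] host  ⇒  8 nodes, 8 edges  {0-r->0 0-p->3 0-q->5 1-p->3 2-p->2 3-q->4 3-q->6 6-q->7}
[1] R0 @ {0↦0, 1↦5, 2↦1}  ⇒  7 nodes, 7 edges  {0-r->0 0-p->3 1-p->3 2-p->2 3-q->4 3-q->6 6-q->7}
[2] R0 @ {0↦3, 1↦4, 2↦1}  ⇒  6 nodes, 6 edges  {0-r->0 0-p->3 1-p->3 2-p->2 3-q->6 6-q->7}
[3] R0 @ {0↦6, 1↦7, 2↦1}  ⇒  5 nodes, 5 edges  {0-r->0 0-p->3 1-p->3 2-p->2 3-q->6}
[4] R0 @ {0↦3, 1↦6, 2↦1}  ⇒  4 nodes, 4 edges  {0-r->0 0-p->3 1-p->3 2-p->2}
final graph: no rule applies after step 4
NF edges: [(0, 0, 'r'), (0, 3, 'p'), (1, 3, 'p'), (2, 2, 'p')]

Answer: p:3 r:1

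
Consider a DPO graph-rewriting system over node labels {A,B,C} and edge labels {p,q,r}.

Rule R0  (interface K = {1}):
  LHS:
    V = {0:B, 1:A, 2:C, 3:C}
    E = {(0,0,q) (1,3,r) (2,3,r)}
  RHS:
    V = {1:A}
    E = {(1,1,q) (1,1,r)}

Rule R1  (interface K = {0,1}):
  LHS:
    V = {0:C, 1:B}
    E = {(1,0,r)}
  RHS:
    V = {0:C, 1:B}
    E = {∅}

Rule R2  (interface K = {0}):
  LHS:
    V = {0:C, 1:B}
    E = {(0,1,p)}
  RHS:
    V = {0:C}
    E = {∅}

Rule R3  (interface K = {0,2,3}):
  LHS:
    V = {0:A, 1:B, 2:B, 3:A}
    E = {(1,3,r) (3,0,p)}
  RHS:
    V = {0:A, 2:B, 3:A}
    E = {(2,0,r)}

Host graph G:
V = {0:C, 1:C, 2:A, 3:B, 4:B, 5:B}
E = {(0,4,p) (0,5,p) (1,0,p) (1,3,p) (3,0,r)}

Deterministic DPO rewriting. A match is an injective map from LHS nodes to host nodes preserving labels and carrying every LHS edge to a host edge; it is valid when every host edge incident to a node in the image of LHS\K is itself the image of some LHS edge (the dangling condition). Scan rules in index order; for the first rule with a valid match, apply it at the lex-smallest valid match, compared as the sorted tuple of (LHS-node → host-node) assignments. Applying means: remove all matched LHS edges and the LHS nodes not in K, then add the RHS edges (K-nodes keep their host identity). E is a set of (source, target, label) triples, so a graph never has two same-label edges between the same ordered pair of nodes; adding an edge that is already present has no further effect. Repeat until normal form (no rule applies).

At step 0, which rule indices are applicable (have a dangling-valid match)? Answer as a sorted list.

R0: no valid match — LHS pattern not found
R1: 1 valid match — {0↦0, 1↦3}
R2: 2 valid matches — {0↦0, 1↦4}, {0↦0, 1↦5}
R3: no valid match — LHS pattern not found

Answer: [R1,R2]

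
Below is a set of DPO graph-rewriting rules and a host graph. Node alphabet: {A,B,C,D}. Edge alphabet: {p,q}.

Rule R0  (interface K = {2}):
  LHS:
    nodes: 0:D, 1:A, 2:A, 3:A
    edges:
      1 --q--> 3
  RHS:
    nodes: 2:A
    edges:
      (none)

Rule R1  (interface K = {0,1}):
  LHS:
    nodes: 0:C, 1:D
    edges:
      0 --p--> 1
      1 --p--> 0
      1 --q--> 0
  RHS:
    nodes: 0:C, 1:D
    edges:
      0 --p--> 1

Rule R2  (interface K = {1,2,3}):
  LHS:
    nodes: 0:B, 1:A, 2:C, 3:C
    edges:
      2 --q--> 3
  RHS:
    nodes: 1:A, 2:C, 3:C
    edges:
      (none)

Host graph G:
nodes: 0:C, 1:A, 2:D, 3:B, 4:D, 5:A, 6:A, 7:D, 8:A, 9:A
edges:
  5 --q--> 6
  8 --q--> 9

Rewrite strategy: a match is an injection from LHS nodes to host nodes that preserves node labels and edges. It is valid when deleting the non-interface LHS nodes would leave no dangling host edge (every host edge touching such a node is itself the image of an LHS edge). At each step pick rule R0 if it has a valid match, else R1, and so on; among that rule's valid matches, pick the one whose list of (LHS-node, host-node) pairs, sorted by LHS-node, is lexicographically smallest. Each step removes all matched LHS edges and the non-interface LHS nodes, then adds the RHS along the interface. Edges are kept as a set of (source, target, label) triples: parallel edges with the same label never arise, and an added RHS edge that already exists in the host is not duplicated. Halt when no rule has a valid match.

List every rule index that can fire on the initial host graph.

Answer: [R0]

Derivation:
R0: 18 valid matches — {0↦2, 1↦5, 2↦1, 3↦6}, {0↦2, 1↦5, 2↦8, 3↦6}, {0↦2, 1↦5, 2↦9, 3↦6} (+15 more)
R1: no valid match — LHS pattern not found
R2: no valid match — LHS pattern not found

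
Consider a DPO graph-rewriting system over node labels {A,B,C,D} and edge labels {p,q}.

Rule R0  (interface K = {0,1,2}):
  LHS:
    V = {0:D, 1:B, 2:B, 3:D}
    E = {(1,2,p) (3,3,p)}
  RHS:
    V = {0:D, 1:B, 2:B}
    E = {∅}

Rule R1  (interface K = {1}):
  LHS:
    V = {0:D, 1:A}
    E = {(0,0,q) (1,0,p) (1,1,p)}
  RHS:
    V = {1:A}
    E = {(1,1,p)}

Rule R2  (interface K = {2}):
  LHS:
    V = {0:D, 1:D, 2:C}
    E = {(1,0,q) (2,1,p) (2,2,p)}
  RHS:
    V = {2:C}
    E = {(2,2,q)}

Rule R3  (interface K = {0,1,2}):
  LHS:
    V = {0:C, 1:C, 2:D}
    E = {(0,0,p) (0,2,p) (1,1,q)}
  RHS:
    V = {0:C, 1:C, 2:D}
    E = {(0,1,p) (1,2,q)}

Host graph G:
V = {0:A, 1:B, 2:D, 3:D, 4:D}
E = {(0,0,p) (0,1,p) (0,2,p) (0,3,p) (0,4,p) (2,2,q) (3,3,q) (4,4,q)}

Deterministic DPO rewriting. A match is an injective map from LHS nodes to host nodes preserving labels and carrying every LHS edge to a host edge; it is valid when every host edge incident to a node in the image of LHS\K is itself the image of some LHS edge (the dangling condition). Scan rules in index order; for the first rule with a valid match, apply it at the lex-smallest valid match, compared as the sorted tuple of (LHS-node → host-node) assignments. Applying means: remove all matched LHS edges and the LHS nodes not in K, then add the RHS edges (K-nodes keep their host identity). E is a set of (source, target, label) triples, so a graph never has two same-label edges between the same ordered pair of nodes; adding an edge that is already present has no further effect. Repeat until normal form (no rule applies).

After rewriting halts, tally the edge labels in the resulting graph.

Answer: p:2

Steps:
[0] host  ⇒  5 nodes, 8 edges  {0-p->0 0-p->1 0-p->2 0-p->3 0-p->4 2-q->2 3-q->3 4-q->4}
[1] R1 @ {0↦2, 1↦0}  ⇒  4 nodes, 6 edges  {0-p->0 0-p->1 0-p->3 0-p->4 3-q->3 4-q->4}
[2] R1 @ {0↦3, 1↦0}  ⇒  3 nodes, 4 edges  {0-p->0 0-p->1 0-p->4 4-q->4}
[3] R1 @ {0↦4, 1↦0}  ⇒  2 nodes, 2 edges  {0-p->0 0-p->1}
halt: no rule applies after step 3
NF edges: [(0, 0, 'p'), (0, 1, 'p')]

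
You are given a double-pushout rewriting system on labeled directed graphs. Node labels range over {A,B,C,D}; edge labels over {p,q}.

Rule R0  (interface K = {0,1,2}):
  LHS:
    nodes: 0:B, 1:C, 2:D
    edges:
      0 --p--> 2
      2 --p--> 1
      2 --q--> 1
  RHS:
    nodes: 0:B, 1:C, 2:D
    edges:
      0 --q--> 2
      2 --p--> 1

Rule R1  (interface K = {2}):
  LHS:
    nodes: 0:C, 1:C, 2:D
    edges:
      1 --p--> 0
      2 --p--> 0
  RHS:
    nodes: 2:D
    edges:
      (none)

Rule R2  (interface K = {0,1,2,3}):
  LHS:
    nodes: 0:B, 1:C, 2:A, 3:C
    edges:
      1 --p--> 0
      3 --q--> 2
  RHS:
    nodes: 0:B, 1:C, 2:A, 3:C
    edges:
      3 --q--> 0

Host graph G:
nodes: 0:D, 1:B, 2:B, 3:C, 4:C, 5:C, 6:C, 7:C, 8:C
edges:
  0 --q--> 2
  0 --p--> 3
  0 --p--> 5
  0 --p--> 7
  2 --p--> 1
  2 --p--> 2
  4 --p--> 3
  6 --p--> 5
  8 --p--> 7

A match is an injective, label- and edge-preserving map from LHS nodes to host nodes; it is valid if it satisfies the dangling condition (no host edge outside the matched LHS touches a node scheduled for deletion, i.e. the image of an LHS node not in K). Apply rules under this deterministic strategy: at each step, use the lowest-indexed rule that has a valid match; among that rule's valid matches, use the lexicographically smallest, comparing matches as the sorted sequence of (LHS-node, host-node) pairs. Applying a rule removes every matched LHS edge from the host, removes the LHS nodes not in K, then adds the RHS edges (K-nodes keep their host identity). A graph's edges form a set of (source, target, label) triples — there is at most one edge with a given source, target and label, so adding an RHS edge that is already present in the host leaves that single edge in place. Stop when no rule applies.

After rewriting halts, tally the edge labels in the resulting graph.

Answer: p:2 q:1

Rewrite trace:
start.  V:9 E:9  edges: 0-q->2 0-p->3 0-p->5 0-p->7 2-p->1 2-p->2 4-p->3 6-p->5 8-p->7
1. fire R1 via {0↦3, 1↦4, 2↦0}  →  V:7 E:7  edges: 0-q->2 0-p->5 0-p->7 2-p->1 2-p->2 6-p->5 8-p->7
2. fire R1 via {0↦5, 1↦6, 2↦0}  →  V:5 E:5  edges: 0-q->2 0-p->7 2-p->1 2-p->2 8-p->7
3. fire R1 via {0↦7, 1↦8, 2↦0}  →  V:3 E:3  edges: 0-q->2 2-p->1 2-p->2
halt: no rule applies after step 3
NF edges: [(0, 2, 'q'), (2, 1, 'p'), (2, 2, 'p')]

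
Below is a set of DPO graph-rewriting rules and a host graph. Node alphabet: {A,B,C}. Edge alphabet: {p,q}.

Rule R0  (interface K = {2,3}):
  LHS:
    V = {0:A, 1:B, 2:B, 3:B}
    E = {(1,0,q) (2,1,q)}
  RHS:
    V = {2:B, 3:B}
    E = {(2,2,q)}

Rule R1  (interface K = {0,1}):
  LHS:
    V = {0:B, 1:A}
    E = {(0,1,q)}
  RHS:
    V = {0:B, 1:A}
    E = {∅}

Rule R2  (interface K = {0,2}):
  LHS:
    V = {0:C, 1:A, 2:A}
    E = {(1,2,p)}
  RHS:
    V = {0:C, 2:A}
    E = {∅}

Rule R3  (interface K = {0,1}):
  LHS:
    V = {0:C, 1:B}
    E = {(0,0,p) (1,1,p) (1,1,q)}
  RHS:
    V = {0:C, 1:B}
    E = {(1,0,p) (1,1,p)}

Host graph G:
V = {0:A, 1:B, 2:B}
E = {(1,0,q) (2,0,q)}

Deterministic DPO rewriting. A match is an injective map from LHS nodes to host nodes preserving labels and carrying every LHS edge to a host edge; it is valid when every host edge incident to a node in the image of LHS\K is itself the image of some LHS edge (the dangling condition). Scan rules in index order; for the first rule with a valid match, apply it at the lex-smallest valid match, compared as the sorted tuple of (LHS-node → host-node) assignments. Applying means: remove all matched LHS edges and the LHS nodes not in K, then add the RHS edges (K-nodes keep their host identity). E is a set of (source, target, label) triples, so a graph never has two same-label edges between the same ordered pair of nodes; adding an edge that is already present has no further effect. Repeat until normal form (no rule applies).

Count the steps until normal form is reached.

Answer: 2

Steps:
initial: |V|=3 |E|=2  E = 1-q->0 2-q->0
step 1: apply R1 at {0↦1, 1↦0}  → |V|=3 |E|=1  E = 2-q->0
step 2: apply R1 at {0↦2, 1↦0}  → |V|=3 |E|=0  E = ∅
halt: no rule applies after step 2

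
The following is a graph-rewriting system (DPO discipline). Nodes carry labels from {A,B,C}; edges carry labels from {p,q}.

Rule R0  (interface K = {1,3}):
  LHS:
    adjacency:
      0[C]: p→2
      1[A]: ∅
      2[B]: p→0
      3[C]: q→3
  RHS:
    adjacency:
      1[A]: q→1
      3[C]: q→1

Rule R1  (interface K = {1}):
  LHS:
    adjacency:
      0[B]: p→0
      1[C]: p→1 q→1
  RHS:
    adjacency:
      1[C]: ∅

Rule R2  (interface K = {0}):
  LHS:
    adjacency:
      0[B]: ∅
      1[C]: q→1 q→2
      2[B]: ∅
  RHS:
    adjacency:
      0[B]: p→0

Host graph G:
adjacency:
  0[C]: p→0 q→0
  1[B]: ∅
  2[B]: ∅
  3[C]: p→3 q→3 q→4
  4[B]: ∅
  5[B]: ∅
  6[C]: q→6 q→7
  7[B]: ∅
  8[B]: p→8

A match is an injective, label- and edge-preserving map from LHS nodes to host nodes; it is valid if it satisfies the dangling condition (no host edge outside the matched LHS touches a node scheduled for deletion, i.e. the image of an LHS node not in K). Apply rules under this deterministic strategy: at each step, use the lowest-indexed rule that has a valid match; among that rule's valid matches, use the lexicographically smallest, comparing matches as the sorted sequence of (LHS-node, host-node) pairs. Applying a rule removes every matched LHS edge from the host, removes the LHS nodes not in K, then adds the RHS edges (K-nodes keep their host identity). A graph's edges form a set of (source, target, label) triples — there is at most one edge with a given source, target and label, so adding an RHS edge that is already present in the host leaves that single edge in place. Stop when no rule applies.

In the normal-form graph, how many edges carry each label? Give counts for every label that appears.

Answer: q:1

Steps:
start.  V:9 E:8  edges: 0-p->0 0-q->0 3-p->3 3-q->3 3-q->4 6-q->6 6-q->7 8-p->8
1. fire R1 via {0↦8, 1↦0}  →  V:8 E:5  edges: 3-p->3 3-q->3 3-q->4 6-q->6 6-q->7
2. fire R2 via {0↦1, 1↦6, 2↦7}  →  V:6 E:4  edges: 1-p->1 3-p->3 3-q->3 3-q->4
3. fire R1 via {0↦1, 1↦3}  →  V:5 E:1  edges: 3-q->4
normal form: no rule applies after step 3
NF edges: [(3, 4, 'q')]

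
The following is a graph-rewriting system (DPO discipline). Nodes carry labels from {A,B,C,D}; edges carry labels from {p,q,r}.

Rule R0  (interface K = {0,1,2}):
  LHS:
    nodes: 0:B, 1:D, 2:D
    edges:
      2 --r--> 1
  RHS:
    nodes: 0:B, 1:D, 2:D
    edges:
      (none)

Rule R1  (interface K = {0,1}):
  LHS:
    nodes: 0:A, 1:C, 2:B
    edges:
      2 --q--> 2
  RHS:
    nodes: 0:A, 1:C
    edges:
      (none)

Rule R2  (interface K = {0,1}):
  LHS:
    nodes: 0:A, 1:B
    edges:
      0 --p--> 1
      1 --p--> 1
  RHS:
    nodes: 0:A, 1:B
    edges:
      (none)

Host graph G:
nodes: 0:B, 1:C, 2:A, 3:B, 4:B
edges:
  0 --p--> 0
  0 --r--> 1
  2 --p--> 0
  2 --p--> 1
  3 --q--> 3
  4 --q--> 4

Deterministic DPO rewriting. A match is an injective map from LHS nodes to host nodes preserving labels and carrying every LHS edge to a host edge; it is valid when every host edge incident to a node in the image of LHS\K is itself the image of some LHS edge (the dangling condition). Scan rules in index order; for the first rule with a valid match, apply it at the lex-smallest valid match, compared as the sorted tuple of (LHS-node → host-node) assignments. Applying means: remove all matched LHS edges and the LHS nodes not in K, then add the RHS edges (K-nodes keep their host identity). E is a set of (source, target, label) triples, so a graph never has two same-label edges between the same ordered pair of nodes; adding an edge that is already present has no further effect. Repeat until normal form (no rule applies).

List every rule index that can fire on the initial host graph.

Answer: [R1,R2]

Rewrite trace:
R0: no valid match — LHS pattern not found
R1: 2 valid matches — {0↦2, 1↦1, 2↦3}, {0↦2, 1↦1, 2↦4}
R2: 1 valid match — {0↦2, 1↦0}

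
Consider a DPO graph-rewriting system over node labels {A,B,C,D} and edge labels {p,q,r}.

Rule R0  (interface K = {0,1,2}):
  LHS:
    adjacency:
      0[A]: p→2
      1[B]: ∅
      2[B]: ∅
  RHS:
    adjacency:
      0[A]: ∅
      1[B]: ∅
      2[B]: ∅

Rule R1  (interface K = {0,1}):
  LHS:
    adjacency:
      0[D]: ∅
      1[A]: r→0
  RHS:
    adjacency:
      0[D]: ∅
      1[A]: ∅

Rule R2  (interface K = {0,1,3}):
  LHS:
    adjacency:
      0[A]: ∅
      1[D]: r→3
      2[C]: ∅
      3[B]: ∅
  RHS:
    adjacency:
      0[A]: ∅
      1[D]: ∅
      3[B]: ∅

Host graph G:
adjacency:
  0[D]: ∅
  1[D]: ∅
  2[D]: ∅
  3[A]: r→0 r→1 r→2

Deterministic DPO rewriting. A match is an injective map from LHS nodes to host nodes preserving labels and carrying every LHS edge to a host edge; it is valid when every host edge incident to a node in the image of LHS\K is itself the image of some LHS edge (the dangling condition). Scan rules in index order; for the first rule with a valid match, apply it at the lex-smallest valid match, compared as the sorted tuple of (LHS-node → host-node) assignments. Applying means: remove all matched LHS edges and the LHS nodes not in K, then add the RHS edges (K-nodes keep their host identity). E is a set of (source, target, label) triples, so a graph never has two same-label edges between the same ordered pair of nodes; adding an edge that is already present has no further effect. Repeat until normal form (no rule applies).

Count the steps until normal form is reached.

[0] host  ⇒  4 nodes, 3 edges  {3-r->0 3-r->1 3-r->2}
[1] R1 @ {0↦0, 1↦3}  ⇒  4 nodes, 2 edges  {3-r->1 3-r->2}
[2] R1 @ {0↦1, 1↦3}  ⇒  4 nodes, 1 edges  {3-r->2}
[3] R1 @ {0↦2, 1↦3}  ⇒  4 nodes, 0 edges  {∅}
halt: no rule applies after step 3

Answer: 3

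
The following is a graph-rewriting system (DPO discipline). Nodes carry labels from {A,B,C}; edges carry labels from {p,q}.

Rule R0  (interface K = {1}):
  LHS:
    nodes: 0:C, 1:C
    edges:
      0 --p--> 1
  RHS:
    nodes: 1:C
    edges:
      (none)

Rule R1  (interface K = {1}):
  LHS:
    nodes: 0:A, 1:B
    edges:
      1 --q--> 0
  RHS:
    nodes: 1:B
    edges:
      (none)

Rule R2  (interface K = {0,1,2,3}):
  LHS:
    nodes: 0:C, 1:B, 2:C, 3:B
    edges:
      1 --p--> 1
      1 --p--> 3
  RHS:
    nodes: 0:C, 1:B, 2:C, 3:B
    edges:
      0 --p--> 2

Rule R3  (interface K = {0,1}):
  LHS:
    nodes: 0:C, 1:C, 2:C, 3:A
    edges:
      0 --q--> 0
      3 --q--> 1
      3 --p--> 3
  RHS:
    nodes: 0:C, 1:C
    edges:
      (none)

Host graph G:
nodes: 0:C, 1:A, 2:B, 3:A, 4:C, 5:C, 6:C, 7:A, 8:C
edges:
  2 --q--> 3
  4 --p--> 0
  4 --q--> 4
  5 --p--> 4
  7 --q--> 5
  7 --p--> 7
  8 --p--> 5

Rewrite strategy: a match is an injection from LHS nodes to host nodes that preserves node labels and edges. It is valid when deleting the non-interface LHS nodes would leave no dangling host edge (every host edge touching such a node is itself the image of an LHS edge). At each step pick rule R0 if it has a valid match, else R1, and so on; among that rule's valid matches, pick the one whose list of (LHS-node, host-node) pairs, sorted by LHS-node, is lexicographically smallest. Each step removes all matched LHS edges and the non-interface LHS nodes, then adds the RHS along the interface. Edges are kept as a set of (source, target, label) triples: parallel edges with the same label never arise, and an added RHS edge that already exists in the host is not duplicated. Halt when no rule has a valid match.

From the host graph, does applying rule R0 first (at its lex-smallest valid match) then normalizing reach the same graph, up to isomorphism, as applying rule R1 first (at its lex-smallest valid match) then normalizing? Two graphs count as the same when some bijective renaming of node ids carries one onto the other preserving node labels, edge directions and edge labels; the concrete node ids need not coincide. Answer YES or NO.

Answer: YES

Rewrite trace:
branch R0-first: apply at {0↦8, 1↦5} → |E|=6, then 4 more step(s) → NF |V|=3 |E|=0 V={0:C, 1:A, 2:B} E=∅
branch R1-first: apply at {0↦3, 1↦2} → |E|=6, then 4 more step(s) → NF |V|=3 |E|=0 V={0:C, 1:A, 2:B} E=∅
graphs isomorphic (equal up to label-preserving node renaming)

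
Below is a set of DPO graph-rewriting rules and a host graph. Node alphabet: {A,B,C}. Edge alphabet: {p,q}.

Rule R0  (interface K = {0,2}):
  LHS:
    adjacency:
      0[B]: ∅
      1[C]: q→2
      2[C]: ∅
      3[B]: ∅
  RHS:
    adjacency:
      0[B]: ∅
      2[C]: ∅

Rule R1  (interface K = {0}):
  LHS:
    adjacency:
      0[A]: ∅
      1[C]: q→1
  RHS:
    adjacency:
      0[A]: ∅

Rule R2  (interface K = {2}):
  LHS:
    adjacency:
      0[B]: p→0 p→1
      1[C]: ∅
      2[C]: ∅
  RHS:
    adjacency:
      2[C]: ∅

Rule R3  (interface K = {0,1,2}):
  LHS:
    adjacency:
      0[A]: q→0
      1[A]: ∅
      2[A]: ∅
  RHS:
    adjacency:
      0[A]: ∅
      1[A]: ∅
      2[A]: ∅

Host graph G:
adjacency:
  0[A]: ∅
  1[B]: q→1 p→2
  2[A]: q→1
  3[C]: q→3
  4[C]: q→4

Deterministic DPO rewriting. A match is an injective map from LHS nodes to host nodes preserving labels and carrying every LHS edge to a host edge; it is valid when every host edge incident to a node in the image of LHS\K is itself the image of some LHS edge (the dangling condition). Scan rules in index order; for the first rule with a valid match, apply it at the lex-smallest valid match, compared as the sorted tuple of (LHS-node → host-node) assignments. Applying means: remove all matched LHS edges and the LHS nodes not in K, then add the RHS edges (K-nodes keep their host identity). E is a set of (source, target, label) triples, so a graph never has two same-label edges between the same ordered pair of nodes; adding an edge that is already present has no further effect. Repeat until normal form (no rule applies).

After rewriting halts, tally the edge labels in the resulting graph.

Answer: p:1 q:2

Derivation:
initial: |V|=5 |E|=5  E = 1-q->1 1-p->2 2-q->1 3-q->3 4-q->4
step 1: apply R1 at {0↦0, 1↦3}  → |V|=4 |E|=4  E = 1-q->1 1-p->2 2-q->1 4-q->4
step 2: apply R1 at {0↦0, 1↦4}  → |V|=3 |E|=3  E = 1-q->1 1-p->2 2-q->1
normal form: no rule applies after step 2
NF edges: [(1, 1, 'q'), (1, 2, 'p'), (2, 1, 'q')]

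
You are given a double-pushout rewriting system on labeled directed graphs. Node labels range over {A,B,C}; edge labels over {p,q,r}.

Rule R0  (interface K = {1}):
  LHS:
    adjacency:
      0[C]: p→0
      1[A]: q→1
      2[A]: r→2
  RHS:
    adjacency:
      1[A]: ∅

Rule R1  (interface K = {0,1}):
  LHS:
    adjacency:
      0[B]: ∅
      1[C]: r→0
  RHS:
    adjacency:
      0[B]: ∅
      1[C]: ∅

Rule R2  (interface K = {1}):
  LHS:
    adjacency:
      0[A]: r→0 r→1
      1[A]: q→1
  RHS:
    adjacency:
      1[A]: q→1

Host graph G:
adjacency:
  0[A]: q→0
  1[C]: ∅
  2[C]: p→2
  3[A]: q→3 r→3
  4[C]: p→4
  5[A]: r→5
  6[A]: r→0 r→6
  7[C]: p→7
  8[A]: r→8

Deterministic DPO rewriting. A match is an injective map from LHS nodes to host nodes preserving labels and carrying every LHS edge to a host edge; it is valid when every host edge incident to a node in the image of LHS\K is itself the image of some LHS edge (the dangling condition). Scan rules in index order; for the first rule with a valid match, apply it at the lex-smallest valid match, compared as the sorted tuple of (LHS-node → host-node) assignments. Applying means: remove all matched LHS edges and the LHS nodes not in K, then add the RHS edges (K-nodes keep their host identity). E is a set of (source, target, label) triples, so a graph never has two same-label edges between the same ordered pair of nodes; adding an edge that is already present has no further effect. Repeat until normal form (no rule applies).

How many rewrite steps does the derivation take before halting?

initial: |V|=9 |E|=10  E = 0-q->0 2-p->2 3-q->3 3-r->3 4-p->4 5-r->5 6-r->0 6-r->6 7-p->7 8-r->8
step 1: apply R0 at {0↦2, 1↦0, 2↦5}  → |V|=7 |E|=7  E = 3-q->3 3-r->3 4-p->4 6-r->0 6-r->6 7-p->7 8-r->8
step 2: apply R0 at {0↦4, 1↦3, 2↦8}  → |V|=5 |E|=4  E = 3-r->3 6-r->0 6-r->6 7-p->7
final graph: no rule applies after step 2

Answer: 2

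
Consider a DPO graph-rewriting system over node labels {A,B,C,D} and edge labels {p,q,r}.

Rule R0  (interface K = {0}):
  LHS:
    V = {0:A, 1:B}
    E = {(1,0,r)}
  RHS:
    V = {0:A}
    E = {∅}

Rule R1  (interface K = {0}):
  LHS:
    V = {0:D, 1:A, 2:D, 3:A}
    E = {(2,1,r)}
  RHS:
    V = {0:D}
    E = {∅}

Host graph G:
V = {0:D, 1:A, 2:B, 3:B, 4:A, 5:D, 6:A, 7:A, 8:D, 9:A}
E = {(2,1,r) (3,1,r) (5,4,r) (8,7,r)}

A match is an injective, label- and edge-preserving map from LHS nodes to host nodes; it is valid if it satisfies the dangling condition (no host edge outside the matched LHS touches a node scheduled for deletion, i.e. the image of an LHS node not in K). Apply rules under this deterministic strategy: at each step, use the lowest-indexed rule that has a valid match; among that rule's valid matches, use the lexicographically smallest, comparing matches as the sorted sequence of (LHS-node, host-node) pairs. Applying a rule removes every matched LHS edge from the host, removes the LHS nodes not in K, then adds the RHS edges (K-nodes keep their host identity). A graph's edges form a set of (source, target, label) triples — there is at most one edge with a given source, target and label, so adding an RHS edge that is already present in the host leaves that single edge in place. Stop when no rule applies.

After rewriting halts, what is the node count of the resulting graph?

Answer: 2

Derivation:
start.  V:10 E:4  edges: 2-r->1 3-r->1 5-r->4 8-r->7
1. fire R0 via {0↦1, 1↦2}  →  V:9 E:3  edges: 3-r->1 5-r->4 8-r->7
2. fire R0 via {0↦1, 1↦3}  →  V:8 E:2  edges: 5-r->4 8-r->7
3. fire R1 via {0↦0, 1↦4, 2↦5, 3↦1}  →  V:5 E:1  edges: 8-r->7
4. fire R1 via {0↦0, 1↦7, 2↦8, 3↦6}  →  V:2 E:0  edges: ∅
final graph: no rule applies after step 4
NF nodes: {0:D, 9:A}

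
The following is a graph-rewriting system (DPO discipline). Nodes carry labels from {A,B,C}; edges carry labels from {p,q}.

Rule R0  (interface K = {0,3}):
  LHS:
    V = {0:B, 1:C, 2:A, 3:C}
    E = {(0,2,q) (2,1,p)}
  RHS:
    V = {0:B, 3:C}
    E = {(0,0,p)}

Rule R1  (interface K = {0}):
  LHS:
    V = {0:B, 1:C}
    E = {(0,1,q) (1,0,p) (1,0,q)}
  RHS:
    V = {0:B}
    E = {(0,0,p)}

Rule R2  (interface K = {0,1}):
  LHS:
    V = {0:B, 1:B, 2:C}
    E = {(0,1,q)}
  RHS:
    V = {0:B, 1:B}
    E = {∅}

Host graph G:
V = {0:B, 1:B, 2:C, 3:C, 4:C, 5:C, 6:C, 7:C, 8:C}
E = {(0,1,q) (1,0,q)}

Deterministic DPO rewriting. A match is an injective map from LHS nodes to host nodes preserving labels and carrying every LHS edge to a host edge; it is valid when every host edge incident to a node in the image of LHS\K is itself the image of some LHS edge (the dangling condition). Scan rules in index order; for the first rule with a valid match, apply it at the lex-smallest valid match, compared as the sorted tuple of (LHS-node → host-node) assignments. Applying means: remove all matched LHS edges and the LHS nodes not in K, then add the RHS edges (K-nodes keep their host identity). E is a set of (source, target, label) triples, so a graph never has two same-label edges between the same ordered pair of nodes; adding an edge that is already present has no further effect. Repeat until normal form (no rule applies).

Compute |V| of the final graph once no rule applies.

Answer: 7

Derivation:
[0] host  ⇒  9 nodes, 2 edges  {0-q->1 1-q->0}
[1] R2 @ {0↦0, 1↦1, 2↦2}  ⇒  8 nodes, 1 edges  {1-q->0}
[2] R2 @ {0↦1, 1↦0, 2↦3}  ⇒  7 nodes, 0 edges  {∅}
normal form: no rule applies after step 2
NF nodes: {0:B, 1:B, 4:C, 5:C, 6:C, 7:C, 8:C}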